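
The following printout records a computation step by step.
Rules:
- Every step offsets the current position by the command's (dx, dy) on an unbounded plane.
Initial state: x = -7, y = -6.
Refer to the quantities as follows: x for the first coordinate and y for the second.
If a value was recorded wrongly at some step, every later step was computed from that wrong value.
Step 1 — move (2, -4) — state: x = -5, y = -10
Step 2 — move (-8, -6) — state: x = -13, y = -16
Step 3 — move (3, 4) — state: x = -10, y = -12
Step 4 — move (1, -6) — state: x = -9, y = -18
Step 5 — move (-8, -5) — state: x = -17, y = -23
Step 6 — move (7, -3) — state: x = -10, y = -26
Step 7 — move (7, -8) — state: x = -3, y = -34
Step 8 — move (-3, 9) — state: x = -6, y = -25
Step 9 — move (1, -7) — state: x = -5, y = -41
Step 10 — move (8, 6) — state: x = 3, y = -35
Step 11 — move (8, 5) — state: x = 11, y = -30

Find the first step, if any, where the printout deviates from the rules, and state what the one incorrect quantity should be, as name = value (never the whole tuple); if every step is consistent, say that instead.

step 9, y = -32

1. x = -7 + (2) = -5, y = -6 + (-4) = -10 (same as recorded)
2. x = -5 + (-8) = -13, y = -10 + (-6) = -16 (verified)
3. x = -13 + (3) = -10, y = -16 + (4) = -12 (exactly as logged)
4. x = -10 + (1) = -9, y = -12 + (-6) = -18 (same as recorded)
5. x = -9 + (-8) = -17, y = -18 + (-5) = -23 (checks out)
6. x = -17 + (7) = -10, y = -23 + (-3) = -26 (exactly as logged)
7. x = -10 + (7) = -3, y = -26 + (-8) = -34 (no discrepancy)
8. x = -3 + (-3) = -6, y = -34 + (9) = -25 (confirmed correct)
9. x = -6 + (1) = -5, y = -25 + (-7) = -32 (the entry is off here)
The earliest wrong entry is at step 9: it should read y = -32.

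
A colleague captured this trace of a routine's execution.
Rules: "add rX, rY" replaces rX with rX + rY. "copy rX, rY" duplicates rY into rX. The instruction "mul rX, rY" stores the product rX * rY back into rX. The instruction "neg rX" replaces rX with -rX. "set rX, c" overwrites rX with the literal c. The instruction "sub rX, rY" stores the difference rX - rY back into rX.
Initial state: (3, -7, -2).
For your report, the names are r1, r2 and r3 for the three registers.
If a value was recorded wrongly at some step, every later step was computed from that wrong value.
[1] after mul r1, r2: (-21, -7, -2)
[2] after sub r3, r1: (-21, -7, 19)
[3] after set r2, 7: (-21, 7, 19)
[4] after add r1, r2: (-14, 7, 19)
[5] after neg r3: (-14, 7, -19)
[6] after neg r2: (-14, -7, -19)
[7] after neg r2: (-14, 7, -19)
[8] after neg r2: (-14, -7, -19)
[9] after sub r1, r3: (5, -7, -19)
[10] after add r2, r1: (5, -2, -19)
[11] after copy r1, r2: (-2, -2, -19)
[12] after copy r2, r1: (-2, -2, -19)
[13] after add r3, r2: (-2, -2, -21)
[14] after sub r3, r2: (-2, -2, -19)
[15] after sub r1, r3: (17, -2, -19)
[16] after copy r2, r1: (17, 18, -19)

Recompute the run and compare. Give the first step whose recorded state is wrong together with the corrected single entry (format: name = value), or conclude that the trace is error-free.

1. r1 = 3 * -7 = -21 (matches)
2. r3 = -2 - -21 = 19 (agrees with the trace)
3. r2 = 7 (same as recorded)
4. r1 = -21 + 7 = -14 (verified)
5. r3 = -(19) = -19 (in agreement)
6. r2 = -(7) = -7 (in agreement)
7. r2 = -(-7) = 7 (verified)
8. r2 = -(7) = -7 (agrees with the trace)
9. r1 = -14 - -19 = 5 (same as recorded)
10. r2 = -7 + 5 = -2 (confirmed correct)
11. r1 = -2 (verified)
12. r2 = -2 (matches)
13. r3 = -19 + -2 = -21 (same as recorded)
14. r3 = -21 - -2 = -19 (matches)
15. r1 = -2 - -19 = 17 (agrees with the trace)
16. r2 = 17 (the trace has a different value)
First incorrect step: 16; the correct value is r2 = 17.

step 16, r2 = 17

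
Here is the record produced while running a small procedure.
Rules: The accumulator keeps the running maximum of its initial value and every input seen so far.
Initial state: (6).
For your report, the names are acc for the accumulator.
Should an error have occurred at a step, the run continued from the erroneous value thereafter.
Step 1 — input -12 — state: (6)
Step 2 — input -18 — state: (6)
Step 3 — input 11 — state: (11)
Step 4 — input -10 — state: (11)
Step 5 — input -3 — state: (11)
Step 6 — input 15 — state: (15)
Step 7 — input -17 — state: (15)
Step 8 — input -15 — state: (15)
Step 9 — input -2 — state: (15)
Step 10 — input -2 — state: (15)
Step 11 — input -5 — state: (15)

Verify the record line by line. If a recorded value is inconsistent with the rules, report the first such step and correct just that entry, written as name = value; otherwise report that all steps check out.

Recomputing the run from the initial state:
step 1: acc = 6
step 2: acc = 6
step 3: acc = 11
step 4: acc = 11
step 5: acc = 11
step 6: acc = 15
step 7: acc = 15
step 8: acc = 15
step 9: acc = 15
step 10: acc = 15
step 11: acc = 15
This matches the record at every step.

no error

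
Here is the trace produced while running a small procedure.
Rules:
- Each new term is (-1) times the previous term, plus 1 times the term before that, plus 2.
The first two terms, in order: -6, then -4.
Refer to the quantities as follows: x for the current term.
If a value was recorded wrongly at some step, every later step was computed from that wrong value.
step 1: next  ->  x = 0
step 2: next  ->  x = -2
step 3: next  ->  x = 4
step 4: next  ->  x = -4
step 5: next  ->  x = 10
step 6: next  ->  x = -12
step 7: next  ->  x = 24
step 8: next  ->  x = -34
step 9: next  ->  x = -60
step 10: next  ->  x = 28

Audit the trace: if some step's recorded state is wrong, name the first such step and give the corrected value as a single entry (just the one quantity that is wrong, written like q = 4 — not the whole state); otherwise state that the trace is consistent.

step 1: x = -1*(-4) + (1)*(-6) + (2) = 0 -> matches
step 2: x = -1*(0) + (1)*(-4) + (2) = -2 -> confirmed correct
step 3: x = -1*(-2) + (1)*(0) + (2) = 4 -> no discrepancy
step 4: x = -1*(4) + (1)*(-2) + (2) = -4 -> in agreement
step 5: x = -1*(-4) + (1)*(4) + (2) = 10 -> checks out
step 6: x = -1*(10) + (1)*(-4) + (2) = -12 -> confirmed correct
step 7: x = -1*(-12) + (1)*(10) + (2) = 24 -> checks out
step 8: x = -1*(24) + (1)*(-12) + (2) = -34 -> matches
step 9: x = -1*(-34) + (1)*(24) + (2) = 60 -> this is not what the trace shows
So the first discrepancy is step 9, where the right value is x = 60.

step 9, x = 60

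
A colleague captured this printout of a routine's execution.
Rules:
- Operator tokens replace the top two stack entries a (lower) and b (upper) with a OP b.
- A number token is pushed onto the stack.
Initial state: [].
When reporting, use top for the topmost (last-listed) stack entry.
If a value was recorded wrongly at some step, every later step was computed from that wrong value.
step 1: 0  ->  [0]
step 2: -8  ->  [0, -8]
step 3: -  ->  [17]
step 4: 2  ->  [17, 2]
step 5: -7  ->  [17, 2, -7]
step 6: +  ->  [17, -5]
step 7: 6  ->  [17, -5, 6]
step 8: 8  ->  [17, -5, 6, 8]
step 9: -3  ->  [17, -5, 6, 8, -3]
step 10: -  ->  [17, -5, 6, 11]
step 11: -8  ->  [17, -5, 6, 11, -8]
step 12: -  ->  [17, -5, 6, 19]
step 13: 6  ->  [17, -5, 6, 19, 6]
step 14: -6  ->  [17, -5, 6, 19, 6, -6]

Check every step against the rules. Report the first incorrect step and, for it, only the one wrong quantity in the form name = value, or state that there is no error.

step 3, top = 8

1. push 0: top = 0 (in agreement)
2. push -8: top = -8 (verified)
3. 0 - -8 = 8 (the recorded entry deviates here)
The earliest wrong entry is at step 3: it should read top = 8.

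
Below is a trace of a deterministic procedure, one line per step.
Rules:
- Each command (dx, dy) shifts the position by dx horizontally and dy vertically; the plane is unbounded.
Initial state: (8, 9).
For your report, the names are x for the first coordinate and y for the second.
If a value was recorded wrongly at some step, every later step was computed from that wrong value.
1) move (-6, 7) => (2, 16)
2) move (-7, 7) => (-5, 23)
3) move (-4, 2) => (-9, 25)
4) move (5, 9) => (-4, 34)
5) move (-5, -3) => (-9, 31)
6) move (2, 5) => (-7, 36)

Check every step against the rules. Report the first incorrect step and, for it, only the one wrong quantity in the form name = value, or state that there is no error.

no error

1. x = 8 + (-6) = 2, y = 9 + (7) = 16 (agrees with the trace)
2. x = 2 + (-7) = -5, y = 16 + (7) = 23 (same as recorded)
3. x = -5 + (-4) = -9, y = 23 + (2) = 25 (verified)
4. x = -9 + (5) = -4, y = 25 + (9) = 34 (exactly as logged)
5. x = -4 + (-5) = -9, y = 34 + (-3) = 31 (exactly as logged)
6. x = -9 + (2) = -7, y = 31 + (5) = 36 (exactly as logged)
All entries verified; no error found.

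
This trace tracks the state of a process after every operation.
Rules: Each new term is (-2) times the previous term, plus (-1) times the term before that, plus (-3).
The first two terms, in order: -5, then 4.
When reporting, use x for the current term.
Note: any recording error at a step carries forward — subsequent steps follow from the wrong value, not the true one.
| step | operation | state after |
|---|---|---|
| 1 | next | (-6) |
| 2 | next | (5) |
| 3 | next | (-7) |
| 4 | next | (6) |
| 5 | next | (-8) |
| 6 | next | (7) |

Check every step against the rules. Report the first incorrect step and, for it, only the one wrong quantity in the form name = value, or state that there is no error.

Recomputing the run from the initial state:
step 1: x = -6
step 2: x = 5
step 3: x = -7
step 4: x = 6
step 5: x = -8
step 6: x = 7
This matches the trace at every step.

no error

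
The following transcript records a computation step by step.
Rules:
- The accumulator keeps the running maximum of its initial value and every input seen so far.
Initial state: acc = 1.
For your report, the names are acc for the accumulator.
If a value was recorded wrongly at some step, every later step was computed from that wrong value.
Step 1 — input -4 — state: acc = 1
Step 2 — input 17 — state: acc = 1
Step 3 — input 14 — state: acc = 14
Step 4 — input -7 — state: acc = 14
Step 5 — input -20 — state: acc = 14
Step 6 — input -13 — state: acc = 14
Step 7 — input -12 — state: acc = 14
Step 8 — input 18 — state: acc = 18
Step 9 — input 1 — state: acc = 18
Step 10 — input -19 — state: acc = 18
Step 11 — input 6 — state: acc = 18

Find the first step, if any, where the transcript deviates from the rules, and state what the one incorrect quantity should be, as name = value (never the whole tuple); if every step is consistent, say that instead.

step 2, acc = 17

Recomputing the run from the initial state:
step 1: acc = 1
step 2: acc = 17
step 3: acc = 17
step 4: acc = 17
step 5: acc = 17
step 6: acc = 17
step 7: acc = 17
step 8: acc = 18
step 9: acc = 18
step 10: acc = 18
step 11: acc = 18
The first disagreement with the transcript is at step 2, where the value should be acc = 17.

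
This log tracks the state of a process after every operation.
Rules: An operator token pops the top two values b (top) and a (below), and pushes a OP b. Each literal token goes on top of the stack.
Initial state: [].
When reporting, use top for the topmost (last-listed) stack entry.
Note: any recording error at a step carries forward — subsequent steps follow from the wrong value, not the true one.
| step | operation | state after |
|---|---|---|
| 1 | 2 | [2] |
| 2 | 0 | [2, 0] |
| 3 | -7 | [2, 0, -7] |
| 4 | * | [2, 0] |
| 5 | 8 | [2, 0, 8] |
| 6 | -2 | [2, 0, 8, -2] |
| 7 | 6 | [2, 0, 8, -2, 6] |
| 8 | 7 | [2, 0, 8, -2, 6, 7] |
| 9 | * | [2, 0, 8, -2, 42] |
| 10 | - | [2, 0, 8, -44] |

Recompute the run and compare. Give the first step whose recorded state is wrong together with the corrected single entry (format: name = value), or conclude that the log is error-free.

1. push 2: top = 2 (verified)
2. push 0: top = 0 (agrees with the log)
3. push -7: top = -7 (no discrepancy)
4. 0 * -7 = 0 (no discrepancy)
5. push 8: top = 8 (confirmed correct)
6. push -2: top = -2 (no discrepancy)
7. push 6: top = 6 (no discrepancy)
8. push 7: top = 7 (exactly as logged)
9. 6 * 7 = 42 (consistent with the log)
10. -2 - 42 = -44 (matches)
The recomputation confirms every line.

no error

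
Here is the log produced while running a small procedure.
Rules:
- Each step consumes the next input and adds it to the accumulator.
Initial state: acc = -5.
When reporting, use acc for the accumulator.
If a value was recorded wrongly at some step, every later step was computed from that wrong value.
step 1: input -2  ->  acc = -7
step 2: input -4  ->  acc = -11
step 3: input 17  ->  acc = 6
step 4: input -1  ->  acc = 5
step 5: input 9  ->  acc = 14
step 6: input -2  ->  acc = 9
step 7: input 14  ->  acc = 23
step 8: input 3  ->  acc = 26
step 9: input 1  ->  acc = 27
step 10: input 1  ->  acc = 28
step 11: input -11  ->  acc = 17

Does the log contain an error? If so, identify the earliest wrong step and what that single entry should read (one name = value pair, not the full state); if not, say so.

step 6, acc = 12

1. acc = -5 + -2 = -7 (same as recorded)
2. acc = -7 + -4 = -11 (in agreement)
3. acc = -11 + 17 = 6 (same as recorded)
4. acc = 6 + -1 = 5 (checks out)
5. acc = 5 + 9 = 14 (same as recorded)
6. acc = 14 + -2 = 12 (this is not what the log shows)
Conclusion: step 6 carries the first error; the entry should be acc = 12.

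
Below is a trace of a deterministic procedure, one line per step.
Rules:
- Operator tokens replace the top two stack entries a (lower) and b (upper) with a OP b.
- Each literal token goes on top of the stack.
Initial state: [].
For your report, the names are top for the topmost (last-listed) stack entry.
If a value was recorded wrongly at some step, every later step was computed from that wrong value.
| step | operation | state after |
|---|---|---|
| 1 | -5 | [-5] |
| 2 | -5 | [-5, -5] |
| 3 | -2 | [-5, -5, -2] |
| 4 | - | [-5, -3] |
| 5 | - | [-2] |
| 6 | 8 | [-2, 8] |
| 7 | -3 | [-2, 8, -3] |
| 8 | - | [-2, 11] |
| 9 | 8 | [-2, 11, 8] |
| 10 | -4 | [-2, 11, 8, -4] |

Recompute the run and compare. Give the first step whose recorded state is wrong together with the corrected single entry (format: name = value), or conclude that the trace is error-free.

Step 1: push -5: top = -5 — agrees with the trace.
Step 2: push -5: top = -5 — same as recorded.
Step 3: push -2: top = -2 — in agreement.
Step 4: -5 - -2 = -3 — no discrepancy.
Step 5: -5 - -3 = -2 — exactly as logged.
Step 6: push 8: top = 8 — no discrepancy.
Step 7: push -3: top = -3 — no discrepancy.
Step 8: 8 - -3 = 11 — verified.
Step 9: push 8: top = 8 — matches.
Step 10: push -4: top = -4 — consistent with the trace.
No step deviates from the rules.

no error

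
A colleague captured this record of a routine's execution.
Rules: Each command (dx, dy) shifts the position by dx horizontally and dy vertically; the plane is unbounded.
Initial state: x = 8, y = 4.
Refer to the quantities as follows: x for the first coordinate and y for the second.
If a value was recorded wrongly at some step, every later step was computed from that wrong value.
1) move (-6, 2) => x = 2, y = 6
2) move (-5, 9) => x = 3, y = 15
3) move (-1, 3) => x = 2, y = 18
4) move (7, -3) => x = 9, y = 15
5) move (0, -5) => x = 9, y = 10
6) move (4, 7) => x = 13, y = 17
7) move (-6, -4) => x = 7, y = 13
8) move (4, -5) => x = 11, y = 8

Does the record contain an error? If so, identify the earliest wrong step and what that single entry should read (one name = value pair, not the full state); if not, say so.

step 2, x = -3

Step 1: x = 8 + (-6) = 2, y = 4 + (2) = 6 — agrees with the record.
Step 2: x = 2 + (-5) = -3, y = 6 + (9) = 15 — the entry is off here.
First deviation found at step 2; the corrected entry is x = -3.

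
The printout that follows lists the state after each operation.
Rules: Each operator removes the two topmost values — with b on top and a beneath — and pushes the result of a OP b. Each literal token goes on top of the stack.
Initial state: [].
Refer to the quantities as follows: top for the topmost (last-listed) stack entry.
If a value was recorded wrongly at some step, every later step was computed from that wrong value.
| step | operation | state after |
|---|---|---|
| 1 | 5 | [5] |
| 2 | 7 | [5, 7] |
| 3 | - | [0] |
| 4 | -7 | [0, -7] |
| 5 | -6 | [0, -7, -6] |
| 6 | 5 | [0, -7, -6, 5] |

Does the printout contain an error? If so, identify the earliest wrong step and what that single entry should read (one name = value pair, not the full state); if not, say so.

step 3, top = -2

Step 1: push 5: top = 5 — in agreement.
Step 2: push 7: top = 7 — consistent with the printout.
Step 3: 5 - 7 = -2 — the printout disagrees here.
So the first discrepancy is step 3, where the right value is top = -2.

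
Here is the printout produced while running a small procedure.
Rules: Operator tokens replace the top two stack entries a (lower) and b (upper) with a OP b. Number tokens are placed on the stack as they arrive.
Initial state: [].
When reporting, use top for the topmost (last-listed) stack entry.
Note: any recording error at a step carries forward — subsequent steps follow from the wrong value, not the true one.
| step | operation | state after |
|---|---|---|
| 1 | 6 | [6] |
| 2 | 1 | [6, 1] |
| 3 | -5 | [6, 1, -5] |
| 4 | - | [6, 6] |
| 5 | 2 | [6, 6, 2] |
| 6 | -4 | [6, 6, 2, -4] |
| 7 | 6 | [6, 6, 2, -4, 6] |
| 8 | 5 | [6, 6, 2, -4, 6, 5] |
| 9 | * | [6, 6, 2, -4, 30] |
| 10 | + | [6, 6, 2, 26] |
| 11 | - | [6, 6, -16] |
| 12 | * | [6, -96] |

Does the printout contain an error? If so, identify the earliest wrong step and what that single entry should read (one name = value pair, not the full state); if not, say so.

step 11, top = -24

Recomputing the run from the initial state:
step 1: [6]
step 2: [6, 1]
step 3: [6, 1, -5]
step 4: [6, 6]
step 5: [6, 6, 2]
step 6: [6, 6, 2, -4]
step 7: [6, 6, 2, -4, 6]
step 8: [6, 6, 2, -4, 6, 5]
step 9: [6, 6, 2, -4, 30]
step 10: [6, 6, 2, 26]
step 11: [6, 6, -24]
step 12: [6, -144]
The first disagreement with the printout is at step 11, where the value should be top = -24.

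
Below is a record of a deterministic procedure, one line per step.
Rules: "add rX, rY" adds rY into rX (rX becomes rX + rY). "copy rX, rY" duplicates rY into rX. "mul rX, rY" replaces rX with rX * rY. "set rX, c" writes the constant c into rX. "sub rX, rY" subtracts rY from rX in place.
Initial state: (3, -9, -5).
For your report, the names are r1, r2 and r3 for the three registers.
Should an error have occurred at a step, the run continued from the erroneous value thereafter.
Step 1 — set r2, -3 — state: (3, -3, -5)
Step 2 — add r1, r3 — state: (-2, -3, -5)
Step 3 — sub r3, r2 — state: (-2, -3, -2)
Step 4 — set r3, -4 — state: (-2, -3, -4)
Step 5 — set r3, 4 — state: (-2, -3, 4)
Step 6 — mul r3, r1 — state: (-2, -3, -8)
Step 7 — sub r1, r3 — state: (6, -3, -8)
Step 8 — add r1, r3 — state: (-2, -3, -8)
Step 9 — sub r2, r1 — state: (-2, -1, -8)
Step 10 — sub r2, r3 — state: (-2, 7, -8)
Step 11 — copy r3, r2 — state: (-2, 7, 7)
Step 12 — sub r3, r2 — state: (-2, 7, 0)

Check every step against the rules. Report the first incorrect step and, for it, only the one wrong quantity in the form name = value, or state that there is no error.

Recomputing the run from the initial state:
step 1: r1 = 3, r2 = -3, r3 = -5
step 2: r1 = -2, r2 = -3, r3 = -5
step 3: r1 = -2, r2 = -3, r3 = -2
step 4: r1 = -2, r2 = -3, r3 = -4
step 5: r1 = -2, r2 = -3, r3 = 4
step 6: r1 = -2, r2 = -3, r3 = -8
step 7: r1 = 6, r2 = -3, r3 = -8
step 8: r1 = -2, r2 = -3, r3 = -8
step 9: r1 = -2, r2 = -1, r3 = -8
step 10: r1 = -2, r2 = 7, r3 = -8
step 11: r1 = -2, r2 = 7, r3 = 7
step 12: r1 = -2, r2 = 7, r3 = 0
This matches the record at every step.

no error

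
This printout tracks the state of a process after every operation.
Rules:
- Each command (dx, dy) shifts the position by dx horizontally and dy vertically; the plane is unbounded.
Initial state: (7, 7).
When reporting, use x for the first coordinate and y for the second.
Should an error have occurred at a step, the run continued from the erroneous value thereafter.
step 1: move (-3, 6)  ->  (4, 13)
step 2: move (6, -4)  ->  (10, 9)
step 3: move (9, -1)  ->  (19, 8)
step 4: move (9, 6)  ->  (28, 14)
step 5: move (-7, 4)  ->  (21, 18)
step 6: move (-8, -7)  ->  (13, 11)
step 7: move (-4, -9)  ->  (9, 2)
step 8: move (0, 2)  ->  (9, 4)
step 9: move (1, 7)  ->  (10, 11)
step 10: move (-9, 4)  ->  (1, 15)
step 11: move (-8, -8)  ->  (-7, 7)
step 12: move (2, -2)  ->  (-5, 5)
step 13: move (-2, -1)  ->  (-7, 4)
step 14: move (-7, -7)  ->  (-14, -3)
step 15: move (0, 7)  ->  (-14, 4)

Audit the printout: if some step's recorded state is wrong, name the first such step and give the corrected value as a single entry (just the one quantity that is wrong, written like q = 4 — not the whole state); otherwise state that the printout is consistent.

Recomputing the run from the initial state:
step 1: x = 4, y = 13
step 2: x = 10, y = 9
step 3: x = 19, y = 8
step 4: x = 28, y = 14
step 5: x = 21, y = 18
step 6: x = 13, y = 11
step 7: x = 9, y = 2
step 8: x = 9, y = 4
step 9: x = 10, y = 11
step 10: x = 1, y = 15
step 11: x = -7, y = 7
step 12: x = -5, y = 5
step 13: x = -7, y = 4
step 14: x = -14, y = -3
step 15: x = -14, y = 4
This matches the printout at every step.

no error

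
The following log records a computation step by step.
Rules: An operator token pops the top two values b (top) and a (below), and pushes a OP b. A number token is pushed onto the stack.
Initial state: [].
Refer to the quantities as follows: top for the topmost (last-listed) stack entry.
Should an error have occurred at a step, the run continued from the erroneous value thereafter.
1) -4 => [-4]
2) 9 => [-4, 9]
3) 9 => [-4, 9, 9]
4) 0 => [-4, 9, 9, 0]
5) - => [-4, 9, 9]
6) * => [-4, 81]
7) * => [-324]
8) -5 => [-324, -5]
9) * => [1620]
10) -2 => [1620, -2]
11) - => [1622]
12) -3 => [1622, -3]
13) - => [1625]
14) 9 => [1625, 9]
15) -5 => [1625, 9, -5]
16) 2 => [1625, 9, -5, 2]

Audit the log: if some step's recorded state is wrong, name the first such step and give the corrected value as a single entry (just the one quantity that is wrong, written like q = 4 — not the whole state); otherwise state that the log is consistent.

no error

Recomputing the run from the initial state:
step 1: [-4]
step 2: [-4, 9]
step 3: [-4, 9, 9]
step 4: [-4, 9, 9, 0]
step 5: [-4, 9, 9]
step 6: [-4, 81]
step 7: [-324]
step 8: [-324, -5]
step 9: [1620]
step 10: [1620, -2]
step 11: [1622]
step 12: [1622, -3]
step 13: [1625]
step 14: [1625, 9]
step 15: [1625, 9, -5]
step 16: [1625, 9, -5, 2]
This matches the log at every step.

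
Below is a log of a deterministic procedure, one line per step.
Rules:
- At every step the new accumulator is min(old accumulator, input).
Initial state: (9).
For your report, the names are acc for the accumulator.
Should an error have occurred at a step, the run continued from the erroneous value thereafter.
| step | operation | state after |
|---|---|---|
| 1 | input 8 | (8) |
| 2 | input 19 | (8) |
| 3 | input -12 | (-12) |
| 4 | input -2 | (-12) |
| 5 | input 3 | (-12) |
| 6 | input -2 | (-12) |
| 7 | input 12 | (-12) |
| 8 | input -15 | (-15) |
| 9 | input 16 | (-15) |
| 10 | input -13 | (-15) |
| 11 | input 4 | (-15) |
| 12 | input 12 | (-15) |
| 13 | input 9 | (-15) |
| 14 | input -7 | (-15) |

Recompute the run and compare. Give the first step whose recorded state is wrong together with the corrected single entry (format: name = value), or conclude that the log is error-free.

Recomputing the run from the initial state:
step 1: acc = 8
step 2: acc = 8
step 3: acc = -12
step 4: acc = -12
step 5: acc = -12
step 6: acc = -12
step 7: acc = -12
step 8: acc = -15
step 9: acc = -15
step 10: acc = -15
step 11: acc = -15
step 12: acc = -15
step 13: acc = -15
step 14: acc = -15
This matches the log at every step.

no error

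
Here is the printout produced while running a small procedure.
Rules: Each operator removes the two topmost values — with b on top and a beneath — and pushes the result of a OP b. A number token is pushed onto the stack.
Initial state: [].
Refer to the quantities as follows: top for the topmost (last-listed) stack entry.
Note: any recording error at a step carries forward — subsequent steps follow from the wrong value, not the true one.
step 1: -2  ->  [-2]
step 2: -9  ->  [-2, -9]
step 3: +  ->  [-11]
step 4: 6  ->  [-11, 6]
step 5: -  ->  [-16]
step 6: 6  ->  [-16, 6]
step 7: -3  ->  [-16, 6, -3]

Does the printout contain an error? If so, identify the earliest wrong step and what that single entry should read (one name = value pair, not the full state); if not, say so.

step 5, top = -17

1. push -2: top = -2 (consistent with the printout)
2. push -9: top = -9 (exactly as logged)
3. -2 + -9 = -11 (agrees with the printout)
4. push 6: top = 6 (matches)
5. -11 - 6 = -17 (the entry is off here)
Step 5 is the first one off; corrected, top = -17.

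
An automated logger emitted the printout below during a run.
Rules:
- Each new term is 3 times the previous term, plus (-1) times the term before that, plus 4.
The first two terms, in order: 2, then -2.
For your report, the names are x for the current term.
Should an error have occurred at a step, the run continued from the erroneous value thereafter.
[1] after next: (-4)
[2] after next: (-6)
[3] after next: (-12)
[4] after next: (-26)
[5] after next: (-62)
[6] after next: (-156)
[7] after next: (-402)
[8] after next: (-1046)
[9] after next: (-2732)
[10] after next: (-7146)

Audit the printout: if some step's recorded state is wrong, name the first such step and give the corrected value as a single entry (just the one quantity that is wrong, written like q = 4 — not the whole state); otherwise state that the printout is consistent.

step 3, x = -10

Recomputing the run from the initial state:
step 1: x = -4
step 2: x = -6
step 3: x = -10
step 4: x = -20
step 5: x = -46
step 6: x = -114
step 7: x = -292
step 8: x = -758
step 9: x = -1978
step 10: x = -5172
The first disagreement with the printout is at step 3, where the value should be x = -10.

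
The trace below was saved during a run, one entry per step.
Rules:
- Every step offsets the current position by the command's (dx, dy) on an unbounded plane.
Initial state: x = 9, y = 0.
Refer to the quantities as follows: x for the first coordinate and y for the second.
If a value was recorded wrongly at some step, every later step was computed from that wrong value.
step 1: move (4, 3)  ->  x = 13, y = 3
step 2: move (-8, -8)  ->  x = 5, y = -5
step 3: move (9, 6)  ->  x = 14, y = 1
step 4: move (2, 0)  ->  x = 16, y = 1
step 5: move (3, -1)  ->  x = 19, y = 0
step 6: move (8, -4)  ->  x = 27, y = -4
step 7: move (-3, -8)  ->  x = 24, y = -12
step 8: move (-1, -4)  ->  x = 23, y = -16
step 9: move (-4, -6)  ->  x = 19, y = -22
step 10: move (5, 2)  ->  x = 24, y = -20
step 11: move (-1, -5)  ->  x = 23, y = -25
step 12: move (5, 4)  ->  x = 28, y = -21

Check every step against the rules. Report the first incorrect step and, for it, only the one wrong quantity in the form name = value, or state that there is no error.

no error

Recomputing the run from the initial state:
step 1: x = 13, y = 3
step 2: x = 5, y = -5
step 3: x = 14, y = 1
step 4: x = 16, y = 1
step 5: x = 19, y = 0
step 6: x = 27, y = -4
step 7: x = 24, y = -12
step 8: x = 23, y = -16
step 9: x = 19, y = -22
step 10: x = 24, y = -20
step 11: x = 23, y = -25
step 12: x = 28, y = -21
This matches the trace at every step.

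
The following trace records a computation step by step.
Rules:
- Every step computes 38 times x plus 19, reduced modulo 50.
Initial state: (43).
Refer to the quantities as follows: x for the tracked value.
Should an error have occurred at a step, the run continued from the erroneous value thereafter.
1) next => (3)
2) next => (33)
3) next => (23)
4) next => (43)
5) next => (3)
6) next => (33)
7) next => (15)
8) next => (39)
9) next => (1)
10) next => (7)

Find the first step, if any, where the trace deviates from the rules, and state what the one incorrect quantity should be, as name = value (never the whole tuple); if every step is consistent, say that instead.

step 7, x = 23

Recomputing the run from the initial state:
step 1: x = 3
step 2: x = 33
step 3: x = 23
step 4: x = 43
step 5: x = 3
step 6: x = 33
step 7: x = 23
step 8: x = 43
step 9: x = 3
step 10: x = 33
The first disagreement with the trace is at step 7, where the value should be x = 23.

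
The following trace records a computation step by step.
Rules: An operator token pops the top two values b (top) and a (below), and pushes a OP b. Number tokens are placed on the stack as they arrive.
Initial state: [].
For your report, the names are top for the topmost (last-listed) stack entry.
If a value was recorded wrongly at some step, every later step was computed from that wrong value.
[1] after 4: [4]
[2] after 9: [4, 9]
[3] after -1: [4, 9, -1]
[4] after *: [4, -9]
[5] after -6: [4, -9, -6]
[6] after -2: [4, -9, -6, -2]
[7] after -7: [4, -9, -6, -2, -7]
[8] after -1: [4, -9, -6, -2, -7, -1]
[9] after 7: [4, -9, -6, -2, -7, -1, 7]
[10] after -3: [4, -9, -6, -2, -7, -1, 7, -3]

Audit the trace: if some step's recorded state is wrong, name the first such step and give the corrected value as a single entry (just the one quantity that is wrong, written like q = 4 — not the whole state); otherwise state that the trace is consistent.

no error

Step 1: push 4: top = 4 — verified.
Step 2: push 9: top = 9 — checks out.
Step 3: push -1: top = -1 — matches.
Step 4: 9 * -1 = -9 — checks out.
Step 5: push -6: top = -6 — no discrepancy.
Step 6: push -2: top = -2 — exactly as logged.
Step 7: push -7: top = -7 — in agreement.
Step 8: push -1: top = -1 — same as recorded.
Step 9: push 7: top = 7 — in agreement.
Step 10: push -3: top = -3 — matches.
No step deviates from the rules.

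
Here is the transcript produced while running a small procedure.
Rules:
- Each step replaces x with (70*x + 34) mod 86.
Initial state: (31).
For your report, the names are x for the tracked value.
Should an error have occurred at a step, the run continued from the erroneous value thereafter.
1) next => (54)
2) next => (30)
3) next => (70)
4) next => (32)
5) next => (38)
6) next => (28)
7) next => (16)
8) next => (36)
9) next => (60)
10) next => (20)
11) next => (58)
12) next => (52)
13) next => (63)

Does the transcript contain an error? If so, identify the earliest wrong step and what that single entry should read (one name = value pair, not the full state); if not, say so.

Recomputing the run from the initial state:
step 1: x = 54
step 2: x = 30
step 3: x = 70
step 4: x = 32
step 5: x = 38
step 6: x = 28
step 7: x = 16
step 8: x = 36
step 9: x = 60
step 10: x = 20
step 11: x = 58
step 12: x = 52
step 13: x = 62
The first disagreement with the transcript is at step 13, where the value should be x = 62.

step 13, x = 62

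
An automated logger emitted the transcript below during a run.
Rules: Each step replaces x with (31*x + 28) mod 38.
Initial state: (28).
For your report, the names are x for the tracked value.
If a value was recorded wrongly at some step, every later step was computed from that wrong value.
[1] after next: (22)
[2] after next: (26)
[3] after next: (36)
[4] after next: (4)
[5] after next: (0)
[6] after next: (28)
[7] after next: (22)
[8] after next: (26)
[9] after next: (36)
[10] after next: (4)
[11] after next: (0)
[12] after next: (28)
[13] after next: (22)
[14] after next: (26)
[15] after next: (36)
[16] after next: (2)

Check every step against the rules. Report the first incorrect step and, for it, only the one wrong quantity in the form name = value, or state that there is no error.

step 16, x = 4

Recomputing the run from the initial state:
step 1: x = 22
step 2: x = 26
step 3: x = 36
step 4: x = 4
step 5: x = 0
step 6: x = 28
step 7: x = 22
step 8: x = 26
step 9: x = 36
step 10: x = 4
step 11: x = 0
step 12: x = 28
step 13: x = 22
step 14: x = 26
step 15: x = 36
step 16: x = 4
The first disagreement with the transcript is at step 16, where the value should be x = 4.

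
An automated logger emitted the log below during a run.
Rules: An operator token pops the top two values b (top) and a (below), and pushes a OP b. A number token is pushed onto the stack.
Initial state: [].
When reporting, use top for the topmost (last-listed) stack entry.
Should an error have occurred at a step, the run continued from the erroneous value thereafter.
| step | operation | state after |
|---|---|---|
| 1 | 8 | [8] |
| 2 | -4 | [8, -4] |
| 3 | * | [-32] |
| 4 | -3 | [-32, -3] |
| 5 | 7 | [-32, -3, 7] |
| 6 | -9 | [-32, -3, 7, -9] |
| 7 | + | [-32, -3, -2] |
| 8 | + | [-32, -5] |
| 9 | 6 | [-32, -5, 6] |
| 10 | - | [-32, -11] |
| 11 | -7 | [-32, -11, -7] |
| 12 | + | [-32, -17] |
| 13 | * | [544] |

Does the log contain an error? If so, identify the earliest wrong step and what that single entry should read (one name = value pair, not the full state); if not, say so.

Recomputing the run from the initial state:
step 1: [8]
step 2: [8, -4]
step 3: [-32]
step 4: [-32, -3]
step 5: [-32, -3, 7]
step 6: [-32, -3, 7, -9]
step 7: [-32, -3, -2]
step 8: [-32, -5]
step 9: [-32, -5, 6]
step 10: [-32, -11]
step 11: [-32, -11, -7]
step 12: [-32, -18]
step 13: [576]
The first disagreement with the log is at step 12, where the value should be top = -18.

step 12, top = -18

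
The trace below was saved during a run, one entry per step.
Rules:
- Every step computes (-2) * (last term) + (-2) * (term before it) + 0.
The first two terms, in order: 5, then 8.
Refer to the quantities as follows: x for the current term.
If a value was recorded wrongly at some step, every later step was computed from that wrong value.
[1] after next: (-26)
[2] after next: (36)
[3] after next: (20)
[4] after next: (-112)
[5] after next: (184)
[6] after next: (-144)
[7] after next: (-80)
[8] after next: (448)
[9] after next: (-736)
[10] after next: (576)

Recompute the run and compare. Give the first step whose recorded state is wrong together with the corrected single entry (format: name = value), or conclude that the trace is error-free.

step 3, x = -20

Recomputing the run from the initial state:
step 1: x = -26
step 2: x = 36
step 3: x = -20
step 4: x = -32
step 5: x = 104
step 6: x = -144
step 7: x = 80
step 8: x = 128
step 9: x = -416
step 10: x = 576
The first disagreement with the trace is at step 3, where the value should be x = -20.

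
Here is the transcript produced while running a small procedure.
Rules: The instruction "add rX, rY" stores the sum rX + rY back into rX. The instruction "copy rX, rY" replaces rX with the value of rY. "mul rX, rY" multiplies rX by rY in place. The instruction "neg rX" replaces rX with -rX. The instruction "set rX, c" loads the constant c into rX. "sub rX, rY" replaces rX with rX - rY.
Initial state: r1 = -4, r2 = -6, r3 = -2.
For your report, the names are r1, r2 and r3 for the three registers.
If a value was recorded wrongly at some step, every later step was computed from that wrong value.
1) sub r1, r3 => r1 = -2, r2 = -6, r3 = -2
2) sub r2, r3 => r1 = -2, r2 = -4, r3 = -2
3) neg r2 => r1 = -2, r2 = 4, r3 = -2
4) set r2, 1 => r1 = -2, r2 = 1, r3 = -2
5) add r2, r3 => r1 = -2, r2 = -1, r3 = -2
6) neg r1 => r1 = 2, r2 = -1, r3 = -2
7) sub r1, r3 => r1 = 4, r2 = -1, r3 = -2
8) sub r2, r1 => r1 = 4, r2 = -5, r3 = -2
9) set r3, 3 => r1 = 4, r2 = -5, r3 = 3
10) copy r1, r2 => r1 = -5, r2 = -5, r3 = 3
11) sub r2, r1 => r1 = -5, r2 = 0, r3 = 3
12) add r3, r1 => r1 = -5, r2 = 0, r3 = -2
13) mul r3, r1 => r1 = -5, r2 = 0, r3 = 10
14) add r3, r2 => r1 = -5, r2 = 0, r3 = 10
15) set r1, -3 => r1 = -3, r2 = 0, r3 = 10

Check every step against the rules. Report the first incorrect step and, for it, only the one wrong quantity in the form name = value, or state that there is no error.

step 1: r1 = -4 - -2 = -2 -> agrees with the transcript
step 2: r2 = -6 - -2 = -4 -> consistent with the transcript
step 3: r2 = -(-4) = 4 -> in agreement
step 4: r2 = 1 -> matches
step 5: r2 = 1 + -2 = -1 -> in agreement
step 6: r1 = -(-2) = 2 -> confirmed correct
step 7: r1 = 2 - -2 = 4 -> in agreement
step 8: r2 = -1 - 4 = -5 -> consistent with the transcript
step 9: r3 = 3 -> in agreement
step 10: r1 = -5 -> verified
step 11: r2 = -5 - -5 = 0 -> same as recorded
step 12: r3 = 3 + -5 = -2 -> in agreement
step 13: r3 = -2 * -5 = 10 -> in agreement
step 14: r3 = 10 + 0 = 10 -> verified
step 15: r1 = -3 -> in agreement
Nothing is out of place; the run is error-free.

no error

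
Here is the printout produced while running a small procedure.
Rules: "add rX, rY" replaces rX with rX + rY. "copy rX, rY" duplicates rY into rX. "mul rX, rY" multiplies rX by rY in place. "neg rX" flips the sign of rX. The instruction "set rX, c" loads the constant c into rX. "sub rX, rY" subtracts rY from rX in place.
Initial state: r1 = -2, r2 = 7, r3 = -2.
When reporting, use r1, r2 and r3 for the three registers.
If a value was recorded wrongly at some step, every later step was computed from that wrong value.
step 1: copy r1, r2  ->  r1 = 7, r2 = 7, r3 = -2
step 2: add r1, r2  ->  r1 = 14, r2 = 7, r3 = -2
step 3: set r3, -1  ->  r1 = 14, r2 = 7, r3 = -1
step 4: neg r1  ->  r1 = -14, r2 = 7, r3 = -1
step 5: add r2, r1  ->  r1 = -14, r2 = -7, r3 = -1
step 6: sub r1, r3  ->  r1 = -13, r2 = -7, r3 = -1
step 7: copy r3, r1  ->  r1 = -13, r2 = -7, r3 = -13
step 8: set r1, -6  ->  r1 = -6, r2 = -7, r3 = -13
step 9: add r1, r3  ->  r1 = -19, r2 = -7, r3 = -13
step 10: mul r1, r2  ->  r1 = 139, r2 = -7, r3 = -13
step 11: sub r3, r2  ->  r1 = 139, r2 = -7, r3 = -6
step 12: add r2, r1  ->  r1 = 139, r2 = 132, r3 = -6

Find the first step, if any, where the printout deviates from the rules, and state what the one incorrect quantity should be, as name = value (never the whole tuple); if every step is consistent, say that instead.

step 10, r1 = 133

1. r1 = 7 (exactly as logged)
2. r1 = 7 + 7 = 14 (checks out)
3. r3 = -1 (checks out)
4. r1 = -(14) = -14 (exactly as logged)
5. r2 = 7 + -14 = -7 (checks out)
6. r1 = -14 - -1 = -13 (in agreement)
7. r3 = -13 (confirmed correct)
8. r1 = -6 (no discrepancy)
9. r1 = -6 + -13 = -19 (consistent with the printout)
10. r1 = -19 * -7 = 133 (the entry is off here)
First deviation found at step 10; the corrected entry is r1 = 133.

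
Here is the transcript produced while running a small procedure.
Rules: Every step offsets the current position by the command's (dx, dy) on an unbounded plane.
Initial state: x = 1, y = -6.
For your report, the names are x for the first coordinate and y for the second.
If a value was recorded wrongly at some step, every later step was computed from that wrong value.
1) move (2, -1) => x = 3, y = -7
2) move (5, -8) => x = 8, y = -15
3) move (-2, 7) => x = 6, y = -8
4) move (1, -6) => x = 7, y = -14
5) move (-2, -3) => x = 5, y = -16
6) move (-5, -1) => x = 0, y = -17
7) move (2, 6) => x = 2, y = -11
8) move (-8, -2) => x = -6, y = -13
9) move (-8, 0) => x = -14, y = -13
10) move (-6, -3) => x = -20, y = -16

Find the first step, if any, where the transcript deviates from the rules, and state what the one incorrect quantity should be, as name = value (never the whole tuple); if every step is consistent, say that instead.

Recomputing the run from the initial state:
step 1: x = 3, y = -7
step 2: x = 8, y = -15
step 3: x = 6, y = -8
step 4: x = 7, y = -14
step 5: x = 5, y = -17
step 6: x = 0, y = -18
step 7: x = 2, y = -12
step 8: x = -6, y = -14
step 9: x = -14, y = -14
step 10: x = -20, y = -17
The first disagreement with the transcript is at step 5, where the value should be y = -17.

step 5, y = -17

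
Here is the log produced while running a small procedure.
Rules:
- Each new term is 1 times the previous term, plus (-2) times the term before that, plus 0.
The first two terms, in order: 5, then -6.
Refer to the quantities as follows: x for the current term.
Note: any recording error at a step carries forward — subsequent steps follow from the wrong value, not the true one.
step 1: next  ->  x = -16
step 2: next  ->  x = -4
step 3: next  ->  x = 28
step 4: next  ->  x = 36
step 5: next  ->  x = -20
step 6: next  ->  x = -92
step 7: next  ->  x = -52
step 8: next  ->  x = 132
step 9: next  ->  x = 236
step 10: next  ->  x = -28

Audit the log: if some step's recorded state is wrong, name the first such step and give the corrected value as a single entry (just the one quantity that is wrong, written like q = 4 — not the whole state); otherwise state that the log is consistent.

Recomputing the run from the initial state:
step 1: x = -16
step 2: x = -4
step 3: x = 28
step 4: x = 36
step 5: x = -20
step 6: x = -92
step 7: x = -52
step 8: x = 132
step 9: x = 236
step 10: x = -28
This matches the log at every step.

no error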